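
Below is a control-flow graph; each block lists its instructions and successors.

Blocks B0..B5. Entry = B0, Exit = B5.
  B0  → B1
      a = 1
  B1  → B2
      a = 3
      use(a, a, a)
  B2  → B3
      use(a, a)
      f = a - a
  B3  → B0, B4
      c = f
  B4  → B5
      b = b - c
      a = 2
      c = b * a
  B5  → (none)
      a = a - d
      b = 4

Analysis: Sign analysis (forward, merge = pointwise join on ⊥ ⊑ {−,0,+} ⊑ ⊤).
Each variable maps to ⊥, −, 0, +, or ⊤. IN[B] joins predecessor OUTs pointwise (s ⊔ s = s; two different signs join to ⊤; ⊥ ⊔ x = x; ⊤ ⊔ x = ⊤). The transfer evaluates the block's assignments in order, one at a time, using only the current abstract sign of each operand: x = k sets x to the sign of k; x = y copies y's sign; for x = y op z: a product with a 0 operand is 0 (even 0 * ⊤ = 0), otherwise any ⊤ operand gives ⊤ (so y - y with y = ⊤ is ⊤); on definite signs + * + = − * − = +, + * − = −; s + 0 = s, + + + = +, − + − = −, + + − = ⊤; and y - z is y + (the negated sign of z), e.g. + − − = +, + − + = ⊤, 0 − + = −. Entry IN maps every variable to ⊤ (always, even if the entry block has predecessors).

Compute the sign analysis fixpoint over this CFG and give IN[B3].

Answer: {a: +, b: ⊤, c: ⊤, d: ⊤, e: ⊤, f: ⊤}

Working:
Per-block solution:
  B0: | IN=(all ⊤) | OUT={a:+; rest ⊤}
  B1: | IN={a:+; rest ⊤} | OUT={a:+; rest ⊤}
  B2: | IN={a:+; rest ⊤} | OUT={a:+; rest ⊤}
  B3: | IN={a:+; rest ⊤} | OUT={a:+; rest ⊤}
  B4: | IN={a:+; rest ⊤} | OUT={a:+; rest ⊤}
  B5: | IN={a:+; rest ⊤} | OUT={b:+; rest ⊤}

Merge at B3: IN[B3] = OUT[B2] = {a: +, b: ⊤, c: ⊤, d: ⊤, e: ⊤, f: ⊤}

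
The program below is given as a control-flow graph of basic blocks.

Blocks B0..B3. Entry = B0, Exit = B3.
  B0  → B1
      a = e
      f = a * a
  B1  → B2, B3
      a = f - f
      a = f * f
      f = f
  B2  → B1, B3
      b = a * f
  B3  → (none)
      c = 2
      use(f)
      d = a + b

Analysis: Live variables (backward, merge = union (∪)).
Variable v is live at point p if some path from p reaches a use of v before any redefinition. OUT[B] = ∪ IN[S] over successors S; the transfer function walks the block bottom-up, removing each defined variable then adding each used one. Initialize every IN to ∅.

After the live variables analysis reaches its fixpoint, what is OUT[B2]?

Fixpoint table:
  B0: | IN={b, e} | OUT={b, f}
  B1: | IN={b, f} | OUT={a, b, f}
  B2: | IN={a, f} | OUT={a, b, f}
  B3: | IN={a, b, f} | OUT={}

Merge at B2: OUT[B2] = IN[B1] ⊔ IN[B3] = {a, b, f}

Answer: {a, b, f}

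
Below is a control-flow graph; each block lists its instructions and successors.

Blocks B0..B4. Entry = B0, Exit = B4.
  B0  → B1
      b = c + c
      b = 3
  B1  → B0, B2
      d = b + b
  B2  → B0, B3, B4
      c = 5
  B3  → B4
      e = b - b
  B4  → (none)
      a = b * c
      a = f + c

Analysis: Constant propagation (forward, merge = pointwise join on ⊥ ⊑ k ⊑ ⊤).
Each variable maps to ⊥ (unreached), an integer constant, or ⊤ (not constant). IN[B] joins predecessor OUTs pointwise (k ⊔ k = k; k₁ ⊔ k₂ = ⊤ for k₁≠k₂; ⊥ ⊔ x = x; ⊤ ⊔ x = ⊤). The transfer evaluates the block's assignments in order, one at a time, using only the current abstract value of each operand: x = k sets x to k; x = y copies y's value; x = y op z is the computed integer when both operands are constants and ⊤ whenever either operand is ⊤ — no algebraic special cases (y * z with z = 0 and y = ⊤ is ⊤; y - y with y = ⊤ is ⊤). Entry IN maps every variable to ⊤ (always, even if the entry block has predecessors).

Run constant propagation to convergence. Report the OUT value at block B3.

Answer: {a: ⊤, b: 3, c: 5, d: 6, e: 0, f: ⊤}

Trace:
Per-block solution:
  B0:  IN=(all ⊤)  OUT={b:3; rest ⊤}
  B1:  IN={b:3; rest ⊤}  OUT={b:3, d:6; rest ⊤}
  B2:  IN={b:3, d:6; rest ⊤}  OUT={b:3, c:5, d:6; rest ⊤}
  B3:  IN={b:3, c:5, d:6; rest ⊤}  OUT={b:3, c:5, d:6, e:0; rest ⊤}
  B4:  IN={b:3, c:5, d:6; rest ⊤}  OUT={b:3, c:5, d:6; rest ⊤}

Merge at B3: IN[B3] = OUT[B2] = {a: ⊤, b: 3, c: 5, d: 6, e: ⊤, f: ⊤}
Applying B3's transfer function to that IN value gives OUT[B3] (row B3 above).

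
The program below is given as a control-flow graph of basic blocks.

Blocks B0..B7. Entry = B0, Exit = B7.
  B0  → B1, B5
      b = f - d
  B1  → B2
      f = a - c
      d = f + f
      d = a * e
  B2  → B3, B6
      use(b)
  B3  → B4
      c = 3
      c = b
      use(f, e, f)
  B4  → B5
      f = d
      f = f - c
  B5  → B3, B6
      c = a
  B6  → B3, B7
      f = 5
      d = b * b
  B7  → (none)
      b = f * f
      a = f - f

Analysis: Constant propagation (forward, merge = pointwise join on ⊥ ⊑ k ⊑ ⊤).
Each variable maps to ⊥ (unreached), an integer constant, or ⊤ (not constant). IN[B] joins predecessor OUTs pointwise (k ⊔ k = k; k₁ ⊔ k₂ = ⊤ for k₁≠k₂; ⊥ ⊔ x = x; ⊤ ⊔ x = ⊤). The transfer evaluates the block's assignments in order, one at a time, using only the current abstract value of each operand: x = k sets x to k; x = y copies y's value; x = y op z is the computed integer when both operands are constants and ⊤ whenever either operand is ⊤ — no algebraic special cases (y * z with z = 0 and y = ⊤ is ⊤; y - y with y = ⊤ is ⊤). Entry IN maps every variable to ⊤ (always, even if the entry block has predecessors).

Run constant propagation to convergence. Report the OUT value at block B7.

Converged values:
  B0:  IN=(all ⊤)  OUT=(all ⊤)
  B1:  IN=(all ⊤)  OUT=(all ⊤)
  B2:  IN=(all ⊤)  OUT=(all ⊤)
  B3:  IN=(all ⊤)  OUT=(all ⊤)
  B4:  IN=(all ⊤)  OUT=(all ⊤)
  B5:  IN=(all ⊤)  OUT=(all ⊤)
  B6:  IN=(all ⊤)  OUT={f:5; rest ⊤}
  B7:  IN={f:5; rest ⊤}  OUT={a:0, b:25, f:5; rest ⊤}

Merge at B7: IN[B7] = OUT[B6] = {a: ⊤, b: ⊤, c: ⊤, d: ⊤, e: ⊤, f: 5}
Applying B7's transfer function to that IN value gives OUT[B7] (row B7 above).

Answer: {a: 0, b: 25, c: ⊤, d: ⊤, e: ⊤, f: 5}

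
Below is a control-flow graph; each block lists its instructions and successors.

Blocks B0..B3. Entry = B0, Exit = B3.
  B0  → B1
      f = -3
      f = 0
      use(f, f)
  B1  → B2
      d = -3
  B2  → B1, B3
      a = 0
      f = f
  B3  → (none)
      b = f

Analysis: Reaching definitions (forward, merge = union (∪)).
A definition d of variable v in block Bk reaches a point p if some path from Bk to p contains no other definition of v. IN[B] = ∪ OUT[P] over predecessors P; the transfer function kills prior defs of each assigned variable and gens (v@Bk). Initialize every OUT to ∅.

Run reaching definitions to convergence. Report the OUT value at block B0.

Answer: {f@B0}

Trace:
Converged values:
  B0:  IN={}  OUT={f@B0}
  B1:  IN={a@B2, d@B1, f@B0, f@B2}  OUT={a@B2, d@B1, f@B0, f@B2}
  B2:  IN={a@B2, d@B1, f@B0, f@B2}  OUT={a@B2, d@B1, f@B2}
  B3:  IN={a@B2, d@B1, f@B2}  OUT={a@B2, b@B3, d@B1, f@B2}

B0 is the boundary node: IN[B0] = {}
Applying B0's transfer function to that IN value gives OUT[B0] (row B0 above).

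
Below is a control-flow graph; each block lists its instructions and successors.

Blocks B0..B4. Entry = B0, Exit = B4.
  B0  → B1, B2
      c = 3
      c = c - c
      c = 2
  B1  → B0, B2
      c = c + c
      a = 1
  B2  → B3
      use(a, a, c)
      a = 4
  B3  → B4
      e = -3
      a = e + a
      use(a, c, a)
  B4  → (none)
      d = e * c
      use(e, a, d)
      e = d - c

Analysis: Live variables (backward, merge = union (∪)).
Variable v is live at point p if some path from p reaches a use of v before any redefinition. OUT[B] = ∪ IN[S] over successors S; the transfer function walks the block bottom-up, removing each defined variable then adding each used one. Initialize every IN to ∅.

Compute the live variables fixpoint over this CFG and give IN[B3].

Answer: {a, c}

Working:
Converged values:
  B0: | IN={a} | OUT={a, c}
  B1: | IN={c} | OUT={a, c}
  B2: | IN={a, c} | OUT={a, c}
  B3: | IN={a, c} | OUT={a, c, e}
  B4: | IN={a, c, e} | OUT={}

Merge at B3: OUT[B3] = IN[B4] = {a, c, e}
Applying B3's transfer function to that OUT value gives IN[B3] (row B3 above).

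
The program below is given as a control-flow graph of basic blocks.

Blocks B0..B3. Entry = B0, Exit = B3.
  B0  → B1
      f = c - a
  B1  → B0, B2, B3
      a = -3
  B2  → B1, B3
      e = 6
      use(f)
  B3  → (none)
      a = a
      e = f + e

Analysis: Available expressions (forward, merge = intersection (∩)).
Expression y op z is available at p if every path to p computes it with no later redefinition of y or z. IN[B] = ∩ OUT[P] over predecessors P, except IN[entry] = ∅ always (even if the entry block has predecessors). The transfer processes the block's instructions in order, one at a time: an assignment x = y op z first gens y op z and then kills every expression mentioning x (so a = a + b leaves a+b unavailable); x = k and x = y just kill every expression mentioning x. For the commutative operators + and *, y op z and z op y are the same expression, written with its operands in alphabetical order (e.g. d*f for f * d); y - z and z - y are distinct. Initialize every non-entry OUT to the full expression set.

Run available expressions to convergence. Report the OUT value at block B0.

Converged values:
  B0: | IN={} | OUT={c-a}
  B1: | IN={} | OUT={}
  B2: | IN={} | OUT={}
  B3: | IN={} | OUT={}

Merge at B0 (entry node, so the boundary value {} is joined with the incoming edge(s)): IN[B0] = {} ∩ OUT[B1] = {}
Applying B0's transfer function to that IN value gives OUT[B0] (row B0 above).

Answer: {c-a}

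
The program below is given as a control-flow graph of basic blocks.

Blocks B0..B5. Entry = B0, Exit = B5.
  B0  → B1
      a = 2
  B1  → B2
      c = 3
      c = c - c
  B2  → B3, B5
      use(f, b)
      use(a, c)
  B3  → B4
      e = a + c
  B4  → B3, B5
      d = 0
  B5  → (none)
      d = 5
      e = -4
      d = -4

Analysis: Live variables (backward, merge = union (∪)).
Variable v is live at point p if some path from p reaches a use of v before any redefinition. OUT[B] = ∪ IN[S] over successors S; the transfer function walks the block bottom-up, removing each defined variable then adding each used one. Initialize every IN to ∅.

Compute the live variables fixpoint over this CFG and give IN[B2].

Answer: {a, b, c, f}

Trace:
Fixpoint table:
  B0:  IN={b, f}  OUT={a, b, f}
  B1:  IN={a, b, f}  OUT={a, b, c, f}
  B2:  IN={a, b, c, f}  OUT={a, c}
  B3:  IN={a, c}  OUT={a, c}
  B4:  IN={a, c}  OUT={a, c}
  B5:  IN={}  OUT={}

Merge at B2: OUT[B2] = IN[B3] ⊔ IN[B5] = {a, c}
Applying B2's transfer function to that OUT value gives IN[B2] (row B2 above).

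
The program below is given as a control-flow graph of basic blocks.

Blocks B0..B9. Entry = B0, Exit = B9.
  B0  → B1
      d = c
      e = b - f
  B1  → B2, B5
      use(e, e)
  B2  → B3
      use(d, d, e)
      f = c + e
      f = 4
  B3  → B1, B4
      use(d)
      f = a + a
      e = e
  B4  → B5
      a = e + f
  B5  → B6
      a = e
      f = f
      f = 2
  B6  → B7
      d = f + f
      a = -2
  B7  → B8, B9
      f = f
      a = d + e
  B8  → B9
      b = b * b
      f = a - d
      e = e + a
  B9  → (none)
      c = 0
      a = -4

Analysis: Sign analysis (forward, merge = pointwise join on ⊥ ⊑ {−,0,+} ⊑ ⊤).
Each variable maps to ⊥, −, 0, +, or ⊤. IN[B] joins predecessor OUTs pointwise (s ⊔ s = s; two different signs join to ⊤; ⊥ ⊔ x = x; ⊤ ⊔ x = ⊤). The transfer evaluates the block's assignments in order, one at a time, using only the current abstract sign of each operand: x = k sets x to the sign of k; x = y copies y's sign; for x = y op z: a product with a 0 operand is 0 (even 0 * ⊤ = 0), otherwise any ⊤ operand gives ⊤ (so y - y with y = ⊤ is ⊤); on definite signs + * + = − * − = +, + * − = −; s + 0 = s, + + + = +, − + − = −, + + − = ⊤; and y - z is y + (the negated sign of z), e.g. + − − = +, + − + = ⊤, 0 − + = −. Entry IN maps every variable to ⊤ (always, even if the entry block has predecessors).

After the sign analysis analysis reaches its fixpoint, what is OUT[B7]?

Answer: {a: ⊤, b: ⊤, c: ⊤, d: +, e: ⊤, f: +}

Derivation:
Per-block solution:
  B0: | IN=(all ⊤) | OUT=(all ⊤)
  B1: | IN=(all ⊤) | OUT=(all ⊤)
  B2: | IN=(all ⊤) | OUT={f:+; rest ⊤}
  B3: | IN={f:+; rest ⊤} | OUT=(all ⊤)
  B4: | IN=(all ⊤) | OUT=(all ⊤)
  B5: | IN=(all ⊤) | OUT={f:+; rest ⊤}
  B6: | IN={f:+; rest ⊤} | OUT={a:-, d:+, f:+; rest ⊤}
  B7: | IN={a:-, d:+, f:+; rest ⊤} | OUT={d:+, f:+; rest ⊤}
  B8: | IN={d:+, f:+; rest ⊤} | OUT={d:+; rest ⊤}
  B9: | IN={d:+; rest ⊤} | OUT={a:-, c:0, d:+; rest ⊤}

Merge at B7: IN[B7] = OUT[B6] = {a: -, b: ⊤, c: ⊤, d: +, e: ⊤, f: +}
Applying B7's transfer function to that IN value gives OUT[B7] (row B7 above).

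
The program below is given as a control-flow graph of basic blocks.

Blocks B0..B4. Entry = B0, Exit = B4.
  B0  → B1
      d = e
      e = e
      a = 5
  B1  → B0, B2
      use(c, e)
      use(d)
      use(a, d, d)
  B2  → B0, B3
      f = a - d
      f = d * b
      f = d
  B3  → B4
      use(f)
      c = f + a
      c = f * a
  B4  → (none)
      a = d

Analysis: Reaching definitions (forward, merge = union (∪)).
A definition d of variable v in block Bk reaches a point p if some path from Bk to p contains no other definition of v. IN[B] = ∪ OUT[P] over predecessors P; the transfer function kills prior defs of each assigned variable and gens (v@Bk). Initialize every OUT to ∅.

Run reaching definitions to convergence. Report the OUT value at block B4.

Fixpoint table:
  B0:   IN={a@B0, d@B0, e@B0, f@B2}   OUT={a@B0, d@B0, e@B0, f@B2}
  B1:   IN={a@B0, d@B0, e@B0, f@B2}   OUT={a@B0, d@B0, e@B0, f@B2}
  B2:   IN={a@B0, d@B0, e@B0, f@B2}   OUT={a@B0, d@B0, e@B0, f@B2}
  B3:   IN={a@B0, d@B0, e@B0, f@B2}   OUT={a@B0, c@B3, d@B0, e@B0, f@B2}
  B4:   IN={a@B0, c@B3, d@B0, e@B0, f@B2}   OUT={a@B4, c@B3, d@B0, e@B0, f@B2}

Merge at B4: IN[B4] = OUT[B3] = {a@B0, c@B3, d@B0, e@B0, f@B2}
Applying B4's transfer function to that IN value gives OUT[B4] (row B4 above).

Answer: {a@B4, c@B3, d@B0, e@B0, f@B2}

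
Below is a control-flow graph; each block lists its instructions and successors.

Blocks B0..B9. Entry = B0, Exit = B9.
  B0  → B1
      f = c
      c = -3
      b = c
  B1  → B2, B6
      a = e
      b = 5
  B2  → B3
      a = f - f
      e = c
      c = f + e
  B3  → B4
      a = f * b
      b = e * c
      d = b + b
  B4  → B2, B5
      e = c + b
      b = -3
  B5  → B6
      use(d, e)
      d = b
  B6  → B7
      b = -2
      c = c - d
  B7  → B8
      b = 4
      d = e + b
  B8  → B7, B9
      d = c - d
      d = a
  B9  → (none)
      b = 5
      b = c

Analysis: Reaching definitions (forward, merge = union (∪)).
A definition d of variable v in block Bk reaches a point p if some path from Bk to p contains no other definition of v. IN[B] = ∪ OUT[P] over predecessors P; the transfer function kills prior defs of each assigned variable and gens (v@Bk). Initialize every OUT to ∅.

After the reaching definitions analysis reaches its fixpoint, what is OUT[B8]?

Converged values:
  B0: | IN={} | OUT={b@B0, c@B0, f@B0}
  B1: | IN={b@B0, c@B0, f@B0} | OUT={a@B1, b@B1, c@B0, f@B0}
  B2: | IN={a@B1, a@B3, b@B1, b@B4, c@B0, c@B2, d@B3, e@B4, f@B0} | OUT={a@B2, b@B1, b@B4, c@B2, d@B3, e@B2, f@B0}
  B3: | IN={a@B2, b@B1, b@B4, c@B2, d@B3, e@B2, f@B0} | OUT={a@B3, b@B3, c@B2, d@B3, e@B2, f@B0}
  B4: | IN={a@B3, b@B3, c@B2, d@B3, e@B2, f@B0} | OUT={a@B3, b@B4, c@B2, d@B3, e@B4, f@B0}
  B5: | IN={a@B3, b@B4, c@B2, d@B3, e@B4, f@B0} | OUT={a@B3, b@B4, c@B2, d@B5, e@B4, f@B0}
  B6: | IN={a@B1, a@B3, b@B1, b@B4, c@B0, c@B2, d@B5, e@B4, f@B0} | OUT={a@B1, a@B3, b@B6, c@B6, d@B5, e@B4, f@B0}
  B7: | IN={a@B1, a@B3, b@B6, b@B7, c@B6, d@B5, d@B8, e@B4, f@B0} | OUT={a@B1, a@B3, b@B7, c@B6, d@B7, e@B4, f@B0}
  B8: | IN={a@B1, a@B3, b@B7, c@B6, d@B7, e@B4, f@B0} | OUT={a@B1, a@B3, b@B7, c@B6, d@B8, e@B4, f@B0}
  B9: | IN={a@B1, a@B3, b@B7, c@B6, d@B8, e@B4, f@B0} | OUT={a@B1, a@B3, b@B9, c@B6, d@B8, e@B4, f@B0}

Merge at B8: IN[B8] = OUT[B7] = {a@B1, a@B3, b@B7, c@B6, d@B7, e@B4, f@B0}
Applying B8's transfer function to that IN value gives OUT[B8] (row B8 above).

Answer: {a@B1, a@B3, b@B7, c@B6, d@B8, e@B4, f@B0}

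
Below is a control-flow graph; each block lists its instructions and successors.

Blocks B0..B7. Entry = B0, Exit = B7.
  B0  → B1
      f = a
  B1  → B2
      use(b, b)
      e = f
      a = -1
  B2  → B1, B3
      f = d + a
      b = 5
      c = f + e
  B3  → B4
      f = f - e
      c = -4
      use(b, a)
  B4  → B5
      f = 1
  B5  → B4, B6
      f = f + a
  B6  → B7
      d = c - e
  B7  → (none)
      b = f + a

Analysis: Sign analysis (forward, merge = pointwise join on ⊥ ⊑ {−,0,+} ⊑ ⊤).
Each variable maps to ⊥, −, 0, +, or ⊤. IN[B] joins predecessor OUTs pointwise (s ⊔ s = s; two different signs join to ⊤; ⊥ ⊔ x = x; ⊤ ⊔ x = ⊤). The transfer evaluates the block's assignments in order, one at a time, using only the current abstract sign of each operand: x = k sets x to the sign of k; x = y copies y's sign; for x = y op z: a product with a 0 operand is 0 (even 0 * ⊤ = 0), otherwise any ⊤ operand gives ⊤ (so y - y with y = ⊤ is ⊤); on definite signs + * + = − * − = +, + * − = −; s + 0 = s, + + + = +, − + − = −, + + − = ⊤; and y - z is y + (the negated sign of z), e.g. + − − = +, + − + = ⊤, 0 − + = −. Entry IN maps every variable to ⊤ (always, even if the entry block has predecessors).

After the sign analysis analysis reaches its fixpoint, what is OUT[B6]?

Fixpoint table:
  B0: | IN=(all ⊤) | OUT=(all ⊤)
  B1: | IN=(all ⊤) | OUT={a:-; rest ⊤}
  B2: | IN={a:-; rest ⊤} | OUT={a:-, b:+; rest ⊤}
  B3: | IN={a:-, b:+; rest ⊤} | OUT={a:-, b:+, c:-; rest ⊤}
  B4: | IN={a:-, b:+, c:-; rest ⊤} | OUT={a:-, b:+, c:-, f:+; rest ⊤}
  B5: | IN={a:-, b:+, c:-, f:+; rest ⊤} | OUT={a:-, b:+, c:-; rest ⊤}
  B6: | IN={a:-, b:+, c:-; rest ⊤} | OUT={a:-, b:+, c:-; rest ⊤}
  B7: | IN={a:-, b:+, c:-; rest ⊤} | OUT={a:-, c:-; rest ⊤}

Merge at B6: IN[B6] = OUT[B5] = {a: -, b: +, c: -, d: ⊤, e: ⊤, f: ⊤}
Applying B6's transfer function to that IN value gives OUT[B6] (row B6 above).

Answer: {a: -, b: +, c: -, d: ⊤, e: ⊤, f: ⊤}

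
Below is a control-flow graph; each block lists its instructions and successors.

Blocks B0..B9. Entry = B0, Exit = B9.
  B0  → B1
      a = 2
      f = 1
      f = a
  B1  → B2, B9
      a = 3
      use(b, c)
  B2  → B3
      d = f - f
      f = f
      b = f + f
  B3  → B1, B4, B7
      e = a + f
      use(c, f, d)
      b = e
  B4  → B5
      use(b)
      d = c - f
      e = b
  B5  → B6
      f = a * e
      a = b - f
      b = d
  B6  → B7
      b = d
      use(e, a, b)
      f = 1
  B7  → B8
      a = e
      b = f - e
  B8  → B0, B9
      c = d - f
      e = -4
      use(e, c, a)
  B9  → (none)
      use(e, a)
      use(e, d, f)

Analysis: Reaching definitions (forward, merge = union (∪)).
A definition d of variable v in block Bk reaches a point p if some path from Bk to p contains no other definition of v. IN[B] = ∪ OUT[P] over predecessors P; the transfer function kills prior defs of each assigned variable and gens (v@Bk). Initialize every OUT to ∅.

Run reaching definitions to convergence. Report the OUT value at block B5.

Answer: {a@B5, b@B5, c@B8, d@B4, e@B4, f@B5}

Working:
Converged values:
  B0:   IN={a@B7, b@B7, c@B8, d@B2, d@B4, e@B8, f@B2, f@B6}   OUT={a@B0, b@B7, c@B8, d@B2, d@B4, e@B8, f@B0}
  B1:   IN={a@B0, a@B1, b@B3, b@B7, c@B8, d@B2, d@B4, e@B3, e@B8, f@B0, f@B2}   OUT={a@B1, b@B3, b@B7, c@B8, d@B2, d@B4, e@B3, e@B8, f@B0, f@B2}
  B2:   IN={a@B1, b@B3, b@B7, c@B8, d@B2, d@B4, e@B3, e@B8, f@B0, f@B2}   OUT={a@B1, b@B2, c@B8, d@B2, e@B3, e@B8, f@B2}
  B3:   IN={a@B1, b@B2, c@B8, d@B2, e@B3, e@B8, f@B2}   OUT={a@B1, b@B3, c@B8, d@B2, e@B3, f@B2}
  B4:   IN={a@B1, b@B3, c@B8, d@B2, e@B3, f@B2}   OUT={a@B1, b@B3, c@B8, d@B4, e@B4, f@B2}
  B5:   IN={a@B1, b@B3, c@B8, d@B4, e@B4, f@B2}   OUT={a@B5, b@B5, c@B8, d@B4, e@B4, f@B5}
  B6:   IN={a@B5, b@B5, c@B8, d@B4, e@B4, f@B5}   OUT={a@B5, b@B6, c@B8, d@B4, e@B4, f@B6}
  B7:   IN={a@B1, a@B5, b@B3, b@B6, c@B8, d@B2, d@B4, e@B3, e@B4, f@B2, f@B6}   OUT={a@B7, b@B7, c@B8, d@B2, d@B4, e@B3, e@B4, f@B2, f@B6}
  B8:   IN={a@B7, b@B7, c@B8, d@B2, d@B4, e@B3, e@B4, f@B2, f@B6}   OUT={a@B7, b@B7, c@B8, d@B2, d@B4, e@B8, f@B2, f@B6}
  B9:   IN={a@B1, a@B7, b@B3, b@B7, c@B8, d@B2, d@B4, e@B3, e@B8, f@B0, f@B2, f@B6}   OUT={a@B1, a@B7, b@B3, b@B7, c@B8, d@B2, d@B4, e@B3, e@B8, f@B0, f@B2, f@B6}

Merge at B5: IN[B5] = OUT[B4] = {a@B1, b@B3, c@B8, d@B4, e@B4, f@B2}
Applying B5's transfer function to that IN value gives OUT[B5] (row B5 above).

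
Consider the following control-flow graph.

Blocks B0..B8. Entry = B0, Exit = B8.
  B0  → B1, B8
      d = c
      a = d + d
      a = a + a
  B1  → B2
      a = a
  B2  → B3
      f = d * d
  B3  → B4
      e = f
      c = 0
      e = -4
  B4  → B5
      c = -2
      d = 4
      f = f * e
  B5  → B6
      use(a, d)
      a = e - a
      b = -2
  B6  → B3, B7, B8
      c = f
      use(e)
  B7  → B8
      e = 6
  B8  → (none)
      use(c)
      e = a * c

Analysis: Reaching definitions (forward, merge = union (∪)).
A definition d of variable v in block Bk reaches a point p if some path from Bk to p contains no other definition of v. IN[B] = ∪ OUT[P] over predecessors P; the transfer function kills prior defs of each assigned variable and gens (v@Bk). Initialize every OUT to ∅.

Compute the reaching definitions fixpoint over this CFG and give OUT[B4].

Answer: {a@B1, a@B5, b@B5, c@B4, d@B4, e@B3, f@B4}

Working:
Fixpoint table:
  B0: | IN={} | OUT={a@B0, d@B0}
  B1: | IN={a@B0, d@B0} | OUT={a@B1, d@B0}
  B2: | IN={a@B1, d@B0} | OUT={a@B1, d@B0, f@B2}
  B3: | IN={a@B1, a@B5, b@B5, c@B6, d@B0, d@B4, e@B3, f@B2, f@B4} | OUT={a@B1, a@B5, b@B5, c@B3, d@B0, d@B4, e@B3, f@B2, f@B4}
  B4: | IN={a@B1, a@B5, b@B5, c@B3, d@B0, d@B4, e@B3, f@B2, f@B4} | OUT={a@B1, a@B5, b@B5, c@B4, d@B4, e@B3, f@B4}
  B5: | IN={a@B1, a@B5, b@B5, c@B4, d@B4, e@B3, f@B4} | OUT={a@B5, b@B5, c@B4, d@B4, e@B3, f@B4}
  B6: | IN={a@B5, b@B5, c@B4, d@B4, e@B3, f@B4} | OUT={a@B5, b@B5, c@B6, d@B4, e@B3, f@B4}
  B7: | IN={a@B5, b@B5, c@B6, d@B4, e@B3, f@B4} | OUT={a@B5, b@B5, c@B6, d@B4, e@B7, f@B4}
  B8: | IN={a@B0, a@B5, b@B5, c@B6, d@B0, d@B4, e@B3, e@B7, f@B4} | OUT={a@B0, a@B5, b@B5, c@B6, d@B0, d@B4, e@B8, f@B4}

Merge at B4: IN[B4] = OUT[B3] = {a@B1, a@B5, b@B5, c@B3, d@B0, d@B4, e@B3, f@B2, f@B4}
Applying B4's transfer function to that IN value gives OUT[B4] (row B4 above).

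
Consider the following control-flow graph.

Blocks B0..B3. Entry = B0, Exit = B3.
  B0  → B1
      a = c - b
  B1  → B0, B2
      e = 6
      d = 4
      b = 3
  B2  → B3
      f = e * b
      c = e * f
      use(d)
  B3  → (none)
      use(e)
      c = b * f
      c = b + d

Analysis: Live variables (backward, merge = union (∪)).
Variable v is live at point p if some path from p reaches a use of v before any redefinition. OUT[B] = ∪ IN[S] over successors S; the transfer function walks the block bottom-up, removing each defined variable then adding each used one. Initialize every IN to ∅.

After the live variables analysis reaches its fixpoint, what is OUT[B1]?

Answer: {b, c, d, e}

Trace:
Per-block solution:
  B0:  IN={b, c}  OUT={c}
  B1:  IN={c}  OUT={b, c, d, e}
  B2:  IN={b, d, e}  OUT={b, d, e, f}
  B3:  IN={b, d, e, f}  OUT={}

Merge at B1: OUT[B1] = IN[B0] ⊔ IN[B2] = {b, c, d, e}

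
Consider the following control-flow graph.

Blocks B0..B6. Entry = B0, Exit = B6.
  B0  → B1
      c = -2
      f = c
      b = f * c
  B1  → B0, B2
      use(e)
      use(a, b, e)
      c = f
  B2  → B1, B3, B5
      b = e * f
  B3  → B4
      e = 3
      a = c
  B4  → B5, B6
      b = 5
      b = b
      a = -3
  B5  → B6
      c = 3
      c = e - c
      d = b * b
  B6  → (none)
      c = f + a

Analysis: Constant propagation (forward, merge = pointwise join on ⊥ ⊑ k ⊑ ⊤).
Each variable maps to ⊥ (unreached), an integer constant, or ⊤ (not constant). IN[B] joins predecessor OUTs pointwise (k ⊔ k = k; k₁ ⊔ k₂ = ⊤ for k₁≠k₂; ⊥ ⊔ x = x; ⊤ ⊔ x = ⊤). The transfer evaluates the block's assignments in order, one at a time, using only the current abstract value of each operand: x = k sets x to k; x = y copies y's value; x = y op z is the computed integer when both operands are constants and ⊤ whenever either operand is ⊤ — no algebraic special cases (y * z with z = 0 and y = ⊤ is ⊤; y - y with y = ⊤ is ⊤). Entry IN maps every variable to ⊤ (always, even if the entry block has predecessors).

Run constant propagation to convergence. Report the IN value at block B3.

Answer: {a: ⊤, b: ⊤, c: -2, d: ⊤, e: ⊤, f: -2}

Derivation:
Fixpoint table:
  B0:   IN=(all ⊤)   OUT={b:4, c:-2, f:-2; rest ⊤}
  B1:   IN={c:-2, f:-2; rest ⊤}   OUT={c:-2, f:-2; rest ⊤}
  B2:   IN={c:-2, f:-2; rest ⊤}   OUT={c:-2, f:-2; rest ⊤}
  B3:   IN={c:-2, f:-2; rest ⊤}   OUT={a:-2, c:-2, e:3, f:-2; rest ⊤}
  B4:   IN={a:-2, c:-2, e:3, f:-2; rest ⊤}   OUT={a:-3, b:5, c:-2, e:3, f:-2; rest ⊤}
  B5:   IN={c:-2, f:-2; rest ⊤}   OUT={f:-2; rest ⊤}
  B6:   IN={f:-2; rest ⊤}   OUT={f:-2; rest ⊤}

Merge at B3: IN[B3] = OUT[B2] = {a: ⊤, b: ⊤, c: -2, d: ⊤, e: ⊤, f: -2}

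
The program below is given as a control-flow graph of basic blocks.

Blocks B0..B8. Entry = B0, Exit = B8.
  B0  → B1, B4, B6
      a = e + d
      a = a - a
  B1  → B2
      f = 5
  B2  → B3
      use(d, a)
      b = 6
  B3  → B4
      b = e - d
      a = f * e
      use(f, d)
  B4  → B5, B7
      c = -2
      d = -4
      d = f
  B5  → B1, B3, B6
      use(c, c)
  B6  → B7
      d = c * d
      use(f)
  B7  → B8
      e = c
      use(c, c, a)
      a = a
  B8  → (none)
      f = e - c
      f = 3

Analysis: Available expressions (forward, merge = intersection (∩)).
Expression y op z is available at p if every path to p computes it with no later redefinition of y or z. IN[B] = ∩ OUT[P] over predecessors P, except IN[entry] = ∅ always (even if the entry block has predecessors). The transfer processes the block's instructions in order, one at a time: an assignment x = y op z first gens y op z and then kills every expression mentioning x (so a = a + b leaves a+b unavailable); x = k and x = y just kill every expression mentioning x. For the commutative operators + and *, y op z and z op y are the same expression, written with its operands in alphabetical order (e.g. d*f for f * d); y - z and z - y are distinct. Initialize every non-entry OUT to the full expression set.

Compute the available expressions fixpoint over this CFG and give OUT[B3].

Answer: {e*f, e-d}

Working:
Converged values:
  B0:  IN={}  OUT={d+e}
  B1:  IN={}  OUT={}
  B2:  IN={}  OUT={}
  B3:  IN={}  OUT={e*f, e-d}
  B4:  IN={}  OUT={}
  B5:  IN={}  OUT={}
  B6:  IN={}  OUT={}
  B7:  IN={}  OUT={}
  B8:  IN={}  OUT={e-c}

Merge at B3: IN[B3] = OUT[B2] ∩ OUT[B5] = {}
Applying B3's transfer function to that IN value gives OUT[B3] (row B3 above).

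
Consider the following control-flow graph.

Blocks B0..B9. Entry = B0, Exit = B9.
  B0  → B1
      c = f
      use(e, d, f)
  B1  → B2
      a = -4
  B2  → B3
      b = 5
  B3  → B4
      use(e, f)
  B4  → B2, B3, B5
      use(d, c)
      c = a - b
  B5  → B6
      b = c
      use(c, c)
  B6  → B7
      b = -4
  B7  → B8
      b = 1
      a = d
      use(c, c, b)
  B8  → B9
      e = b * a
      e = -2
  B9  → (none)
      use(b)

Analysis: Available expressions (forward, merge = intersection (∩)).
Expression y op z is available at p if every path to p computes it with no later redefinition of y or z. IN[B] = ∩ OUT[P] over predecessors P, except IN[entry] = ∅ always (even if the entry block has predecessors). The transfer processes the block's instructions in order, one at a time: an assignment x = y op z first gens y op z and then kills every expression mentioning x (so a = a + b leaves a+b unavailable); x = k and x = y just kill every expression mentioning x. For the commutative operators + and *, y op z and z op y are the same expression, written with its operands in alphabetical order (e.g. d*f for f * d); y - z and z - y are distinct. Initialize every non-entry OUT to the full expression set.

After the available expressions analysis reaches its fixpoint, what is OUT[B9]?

Per-block solution:
  B0:  IN={}  OUT={}
  B1:  IN={}  OUT={}
  B2:  IN={}  OUT={}
  B3:  IN={}  OUT={}
  B4:  IN={}  OUT={a-b}
  B5:  IN={a-b}  OUT={}
  B6:  IN={}  OUT={}
  B7:  IN={}  OUT={}
  B8:  IN={}  OUT={a*b}
  B9:  IN={a*b}  OUT={a*b}

Merge at B9: IN[B9] = OUT[B8] = {a*b}
Applying B9's transfer function to that IN value gives OUT[B9] (row B9 above).

Answer: {a*b}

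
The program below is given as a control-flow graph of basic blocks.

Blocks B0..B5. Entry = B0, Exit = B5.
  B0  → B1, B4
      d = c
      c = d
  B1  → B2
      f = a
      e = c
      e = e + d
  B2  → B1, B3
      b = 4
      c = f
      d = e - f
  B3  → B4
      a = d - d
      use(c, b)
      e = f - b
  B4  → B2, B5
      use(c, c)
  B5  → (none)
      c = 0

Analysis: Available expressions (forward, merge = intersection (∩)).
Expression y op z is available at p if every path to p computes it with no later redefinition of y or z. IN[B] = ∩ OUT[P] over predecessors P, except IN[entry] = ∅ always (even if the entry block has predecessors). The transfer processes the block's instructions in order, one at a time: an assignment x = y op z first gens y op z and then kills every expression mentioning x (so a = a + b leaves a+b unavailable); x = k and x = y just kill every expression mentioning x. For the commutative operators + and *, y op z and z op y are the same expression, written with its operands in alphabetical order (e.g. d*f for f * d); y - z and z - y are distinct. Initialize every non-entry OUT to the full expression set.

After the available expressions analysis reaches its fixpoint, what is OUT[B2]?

Per-block solution:
  B0:   IN={}   OUT={}
  B1:   IN={}   OUT={}
  B2:   IN={}   OUT={e-f}
  B3:   IN={e-f}   OUT={d-d, f-b}
  B4:   IN={}   OUT={}
  B5:   IN={}   OUT={}

Merge at B2: IN[B2] = OUT[B1] ∩ OUT[B4] = {}
Applying B2's transfer function to that IN value gives OUT[B2] (row B2 above).

Answer: {e-f}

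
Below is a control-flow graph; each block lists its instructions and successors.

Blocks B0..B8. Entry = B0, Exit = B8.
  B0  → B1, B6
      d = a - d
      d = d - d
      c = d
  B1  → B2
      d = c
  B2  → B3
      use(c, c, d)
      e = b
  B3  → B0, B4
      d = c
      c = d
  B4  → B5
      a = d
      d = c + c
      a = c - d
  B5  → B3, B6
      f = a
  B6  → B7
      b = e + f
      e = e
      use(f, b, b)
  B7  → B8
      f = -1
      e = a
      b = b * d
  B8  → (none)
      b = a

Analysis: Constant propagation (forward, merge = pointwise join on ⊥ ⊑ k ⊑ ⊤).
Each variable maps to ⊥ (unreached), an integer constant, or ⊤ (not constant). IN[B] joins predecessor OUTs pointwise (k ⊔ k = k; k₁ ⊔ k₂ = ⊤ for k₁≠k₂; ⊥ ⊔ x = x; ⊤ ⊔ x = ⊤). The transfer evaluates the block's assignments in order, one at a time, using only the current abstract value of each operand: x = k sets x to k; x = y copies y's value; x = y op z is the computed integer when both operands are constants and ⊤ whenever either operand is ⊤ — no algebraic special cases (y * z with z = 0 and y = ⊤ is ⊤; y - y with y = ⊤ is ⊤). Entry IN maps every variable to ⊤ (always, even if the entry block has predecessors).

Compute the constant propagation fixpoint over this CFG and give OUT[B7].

Answer: {a: ⊤, b: ⊤, c: ⊤, d: ⊤, e: ⊤, f: -1}

Working:
Converged values:
  B0: | IN=(all ⊤) | OUT=(all ⊤)
  B1: | IN=(all ⊤) | OUT=(all ⊤)
  B2: | IN=(all ⊤) | OUT=(all ⊤)
  B3: | IN=(all ⊤) | OUT=(all ⊤)
  B4: | IN=(all ⊤) | OUT=(all ⊤)
  B5: | IN=(all ⊤) | OUT=(all ⊤)
  B6: | IN=(all ⊤) | OUT=(all ⊤)
  B7: | IN=(all ⊤) | OUT={f:-1; rest ⊤}
  B8: | IN={f:-1; rest ⊤} | OUT={f:-1; rest ⊤}

Merge at B7: IN[B7] = OUT[B6] = {a: ⊤, b: ⊤, c: ⊤, d: ⊤, e: ⊤, f: ⊤}
Applying B7's transfer function to that IN value gives OUT[B7] (row B7 above).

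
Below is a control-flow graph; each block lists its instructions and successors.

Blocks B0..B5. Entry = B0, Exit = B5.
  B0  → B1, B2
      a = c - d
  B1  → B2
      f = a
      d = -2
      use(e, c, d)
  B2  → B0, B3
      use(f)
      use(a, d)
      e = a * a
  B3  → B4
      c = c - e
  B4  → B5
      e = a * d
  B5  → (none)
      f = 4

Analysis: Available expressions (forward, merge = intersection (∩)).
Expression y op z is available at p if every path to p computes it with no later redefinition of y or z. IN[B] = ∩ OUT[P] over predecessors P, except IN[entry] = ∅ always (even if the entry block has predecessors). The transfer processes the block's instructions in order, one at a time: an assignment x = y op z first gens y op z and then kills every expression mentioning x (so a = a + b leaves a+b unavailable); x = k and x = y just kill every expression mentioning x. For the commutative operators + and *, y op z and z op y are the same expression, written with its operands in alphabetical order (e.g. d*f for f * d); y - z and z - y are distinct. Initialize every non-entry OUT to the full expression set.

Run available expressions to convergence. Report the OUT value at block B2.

Per-block solution:
  B0:   IN={}   OUT={c-d}
  B1:   IN={c-d}   OUT={}
  B2:   IN={}   OUT={a*a}
  B3:   IN={a*a}   OUT={a*a}
  B4:   IN={a*a}   OUT={a*a, a*d}
  B5:   IN={a*a, a*d}   OUT={a*a, a*d}

Merge at B2: IN[B2] = OUT[B0] ∩ OUT[B1] = {}
Applying B2's transfer function to that IN value gives OUT[B2] (row B2 above).

Answer: {a*a}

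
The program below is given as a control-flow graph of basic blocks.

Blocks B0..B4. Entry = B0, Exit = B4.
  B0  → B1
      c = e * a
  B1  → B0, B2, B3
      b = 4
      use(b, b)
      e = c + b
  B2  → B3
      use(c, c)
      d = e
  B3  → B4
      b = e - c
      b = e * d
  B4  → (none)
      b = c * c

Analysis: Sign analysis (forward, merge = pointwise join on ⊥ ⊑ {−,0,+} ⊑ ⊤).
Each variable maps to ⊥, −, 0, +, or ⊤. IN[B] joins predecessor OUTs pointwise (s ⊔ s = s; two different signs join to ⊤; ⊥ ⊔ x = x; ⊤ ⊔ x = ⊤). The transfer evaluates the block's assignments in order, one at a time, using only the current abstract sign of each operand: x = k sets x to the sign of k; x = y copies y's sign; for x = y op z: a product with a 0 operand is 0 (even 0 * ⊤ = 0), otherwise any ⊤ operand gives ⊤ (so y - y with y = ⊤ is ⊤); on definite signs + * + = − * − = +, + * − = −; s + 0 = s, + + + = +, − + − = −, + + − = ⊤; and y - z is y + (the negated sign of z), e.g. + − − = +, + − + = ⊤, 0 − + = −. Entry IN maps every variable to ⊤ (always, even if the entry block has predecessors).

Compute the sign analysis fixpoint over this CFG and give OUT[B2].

Converged values:
  B0:   IN=(all ⊤)   OUT=(all ⊤)
  B1:   IN=(all ⊤)   OUT={b:+; rest ⊤}
  B2:   IN={b:+; rest ⊤}   OUT={b:+; rest ⊤}
  B3:   IN={b:+; rest ⊤}   OUT=(all ⊤)
  B4:   IN=(all ⊤)   OUT=(all ⊤)

Merge at B2: IN[B2] = OUT[B1] = {a: ⊤, b: +, c: ⊤, d: ⊤, e: ⊤, f: ⊤}
Applying B2's transfer function to that IN value gives OUT[B2] (row B2 above).

Answer: {a: ⊤, b: +, c: ⊤, d: ⊤, e: ⊤, f: ⊤}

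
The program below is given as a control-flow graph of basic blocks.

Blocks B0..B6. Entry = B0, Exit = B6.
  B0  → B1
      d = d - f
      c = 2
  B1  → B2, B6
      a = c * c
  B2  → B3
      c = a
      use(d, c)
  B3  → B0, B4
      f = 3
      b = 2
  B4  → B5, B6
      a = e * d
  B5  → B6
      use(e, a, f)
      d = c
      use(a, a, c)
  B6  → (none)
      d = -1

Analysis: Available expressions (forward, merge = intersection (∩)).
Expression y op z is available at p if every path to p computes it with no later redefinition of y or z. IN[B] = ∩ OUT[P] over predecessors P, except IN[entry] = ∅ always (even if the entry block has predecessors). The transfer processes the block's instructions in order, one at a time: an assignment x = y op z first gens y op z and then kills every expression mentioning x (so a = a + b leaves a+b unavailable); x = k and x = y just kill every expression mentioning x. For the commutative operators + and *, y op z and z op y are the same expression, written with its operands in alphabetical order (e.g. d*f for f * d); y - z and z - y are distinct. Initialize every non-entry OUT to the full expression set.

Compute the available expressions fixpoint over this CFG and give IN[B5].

Fixpoint table:
  B0: | IN={} | OUT={}
  B1: | IN={} | OUT={c*c}
  B2: | IN={c*c} | OUT={}
  B3: | IN={} | OUT={}
  B4: | IN={} | OUT={d*e}
  B5: | IN={d*e} | OUT={}
  B6: | IN={} | OUT={}

Merge at B5: IN[B5] = OUT[B4] = {d*e}

Answer: {d*e}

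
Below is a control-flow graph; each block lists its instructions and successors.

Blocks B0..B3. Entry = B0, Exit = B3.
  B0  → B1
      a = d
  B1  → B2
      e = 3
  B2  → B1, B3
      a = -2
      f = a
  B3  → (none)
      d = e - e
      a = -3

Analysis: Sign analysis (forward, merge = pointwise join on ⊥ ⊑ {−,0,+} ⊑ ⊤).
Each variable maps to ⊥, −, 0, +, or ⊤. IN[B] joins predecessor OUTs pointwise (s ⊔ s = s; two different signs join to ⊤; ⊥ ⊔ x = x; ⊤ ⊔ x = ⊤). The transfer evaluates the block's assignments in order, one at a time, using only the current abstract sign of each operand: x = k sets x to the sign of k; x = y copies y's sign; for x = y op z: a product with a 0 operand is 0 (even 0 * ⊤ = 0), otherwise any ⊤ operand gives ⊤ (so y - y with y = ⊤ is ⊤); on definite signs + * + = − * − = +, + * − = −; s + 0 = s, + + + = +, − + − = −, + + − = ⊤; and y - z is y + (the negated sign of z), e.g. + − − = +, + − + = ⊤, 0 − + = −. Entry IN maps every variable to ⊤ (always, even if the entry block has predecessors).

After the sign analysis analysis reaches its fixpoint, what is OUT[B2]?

Converged values:
  B0: | IN=(all ⊤) | OUT=(all ⊤)
  B1: | IN=(all ⊤) | OUT={e:+; rest ⊤}
  B2: | IN={e:+; rest ⊤} | OUT={a:-, e:+, f:-; rest ⊤}
  B3: | IN={a:-, e:+, f:-; rest ⊤} | OUT={a:-, e:+, f:-; rest ⊤}

Merge at B2: IN[B2] = OUT[B1] = {a: ⊤, b: ⊤, c: ⊤, d: ⊤, e: +, f: ⊤}
Applying B2's transfer function to that IN value gives OUT[B2] (row B2 above).

Answer: {a: -, b: ⊤, c: ⊤, d: ⊤, e: +, f: -}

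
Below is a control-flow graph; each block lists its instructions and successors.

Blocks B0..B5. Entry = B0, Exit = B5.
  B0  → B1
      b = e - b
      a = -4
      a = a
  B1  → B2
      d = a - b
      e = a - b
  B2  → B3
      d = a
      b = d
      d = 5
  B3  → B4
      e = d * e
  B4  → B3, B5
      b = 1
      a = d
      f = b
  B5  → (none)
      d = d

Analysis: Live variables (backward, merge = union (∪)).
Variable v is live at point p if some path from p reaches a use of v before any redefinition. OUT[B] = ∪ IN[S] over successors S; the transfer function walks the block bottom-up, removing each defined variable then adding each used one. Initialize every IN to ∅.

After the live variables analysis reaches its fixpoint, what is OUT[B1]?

Converged values:
  B0:   IN={b, e}   OUT={a, b}
  B1:   IN={a, b}   OUT={a, e}
  B2:   IN={a, e}   OUT={d, e}
  B3:   IN={d, e}   OUT={d, e}
  B4:   IN={d, e}   OUT={d, e}
  B5:   IN={d}   OUT={}

Merge at B1: OUT[B1] = IN[B2] = {a, e}

Answer: {a, e}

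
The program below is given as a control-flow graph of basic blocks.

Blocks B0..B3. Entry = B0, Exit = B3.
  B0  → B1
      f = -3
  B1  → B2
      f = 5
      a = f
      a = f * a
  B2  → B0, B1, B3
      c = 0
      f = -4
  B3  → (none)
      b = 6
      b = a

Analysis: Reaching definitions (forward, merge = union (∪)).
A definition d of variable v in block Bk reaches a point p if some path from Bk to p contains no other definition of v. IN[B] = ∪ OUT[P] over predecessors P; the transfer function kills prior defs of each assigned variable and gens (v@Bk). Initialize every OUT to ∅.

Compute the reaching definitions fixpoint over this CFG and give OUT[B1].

Fixpoint table:
  B0: | IN={a@B1, c@B2, f@B2} | OUT={a@B1, c@B2, f@B0}
  B1: | IN={a@B1, c@B2, f@B0, f@B2} | OUT={a@B1, c@B2, f@B1}
  B2: | IN={a@B1, c@B2, f@B1} | OUT={a@B1, c@B2, f@B2}
  B3: | IN={a@B1, c@B2, f@B2} | OUT={a@B1, b@B3, c@B2, f@B2}

Merge at B1: IN[B1] = OUT[B0] ⊔ OUT[B2] = {a@B1, c@B2, f@B0, f@B2}
Applying B1's transfer function to that IN value gives OUT[B1] (row B1 above).

Answer: {a@B1, c@B2, f@B1}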